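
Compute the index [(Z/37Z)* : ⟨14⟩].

3

By Lagrange's theorem, ord_37(14) divides φ(37) = 37 − 1 = 36 = 2^2 · 3^2.
Divisors of 36: 1, 2, 3, 4, 6, 9, 12, 18, 36.
Compute 14^d (mod 37) for the divisors d until we hit 1:
14^1 ≡ 14
14^2 ≡ 11
14^3 ≡ 6
14^4 ≡ 10
14^6 ≡ 36
14^9 ≡ 31
14^12 ≡ 1
Thus |⟨14⟩| = ord(14) = 12.
The index is φ(37) / ord(14) = 36 / 12 = 3.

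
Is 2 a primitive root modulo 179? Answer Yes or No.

φ(179) = 179 − 1 = 178 = 2 · 89.
It suffices to check that the order of 2 is not a proper divisor of 178: compute 2^(178/q) for q ∈ {2, 89}.
2^89 ≡ 178 (mod 179)  [q = 2: ≢ 1 ✓]
2^2 ≡ 4 (mod 179)  [q = 89: ≢ 1 ✓]
Every test exponent gives a nontrivial residue, hence 2 generates the full group.

Yes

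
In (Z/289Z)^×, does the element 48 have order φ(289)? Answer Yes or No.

φ(289) = φ(17^2) = 17·(17−1) = 272 = 2^4 · 17.
Test 48^(272/q) mod 289 for each prime factor q of 272:
48^136 ≡ 288 (mod 289)  [q = 2: ≢ 1 ✓]
48^16 ≡ 188 (mod 289)  [q = 17: ≢ 1 ✓]
All checks pass, so 48 has order 272 and is a primitive root modulo 289.

Yes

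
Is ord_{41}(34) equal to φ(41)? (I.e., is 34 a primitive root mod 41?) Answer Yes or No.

φ(41) = 41 − 1 = 40 = 2^3 · 5.
It suffices to check that the order of 34 is not a proper divisor of 40: compute 34^(40/q) for q ∈ {2, 5}.
34^20 ≡ 40 (mod 41)  [q = 2: ≢ 1 ✓]
34^8 ≡ 37 (mod 41)  [q = 5: ≢ 1 ✓]
None equal 1, so ord_41(34) = 40: 34 is a primitive root.

Yes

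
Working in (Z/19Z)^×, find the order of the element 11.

3

By Lagrange's theorem, ord_19(11) divides φ(19) = 19 − 1 = 18 = 2 · 3^2.
Divisors of 18: 1, 2, 3, 6, 9, 18.
Evaluate successive powers at the divisors of 18:
11^1 ≡ 11 (mod 19)
11^2 ≡ 7 (mod 19)
11^3 ≡ 1 (mod 19) ✓
So ord_19(11) = 3.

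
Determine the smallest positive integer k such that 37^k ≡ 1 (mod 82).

5

Since 37 ∈ (Z/82Z)^×, its order divides φ(82) = φ(2)·φ(41) = 1·40 = 40 = 2^3 · 5.
Divisors of 40: 1, 2, 4, 5, 8, 10, 20, 40.
Compute 37^d (mod 82) for the divisors d until we hit 1:
37^1 ≡ 37 (mod 82)
37^2 ≡ 57 (mod 82)
37^4 ≡ 51 (mod 82)
37^5 ≡ 1 (mod 82) ✓
So ord_82(37) = 5.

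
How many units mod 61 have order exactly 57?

0

φ(61) = 61 − 1 = 60 = 2^2 · 3 · 5.
(Z/61Z)^× is cyclic (|G| = 60); a cyclic group of order m has exactly φ(d) elements of each order d | m, and none otherwise.
Since 57 ∤ 60, the count is 0.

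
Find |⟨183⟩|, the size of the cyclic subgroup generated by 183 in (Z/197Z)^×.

The order of 183 must divide φ(197) = 197 − 1 = 196 = 2^2 · 7^2.
Divisors of 196: 1, 2, 4, 7, 14, 28, 49, 98, 196.
Evaluate successive powers at the divisors of 196:
183^1 ≡ 183
183^2 ≡ 196
183^4 ≡ 1
The smallest such exponent is 4, so the order of 183 is 4.

4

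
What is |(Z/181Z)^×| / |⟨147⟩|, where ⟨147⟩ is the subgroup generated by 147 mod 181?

Since 147 ∈ (Z/181Z)^×, its order divides φ(181) = 181 − 1 = 180 = 2^2 · 3^2 · 5.
Divisors of 180: 1, 2, 3, 4, 5, 6, 9, 10, 12, 15, 18, 20, 30, 36, 45, 60, 90, 180.
Compute 147^d (mod 181) for the divisors d until we hit 1:
147^1 ≡ 147
147^2 ≡ 70
147^3 ≡ 154
147^4 ≡ 13
147^5 ≡ 101
147^6 ≡ 5
147^9 ≡ 46
147^10 ≡ 65
147^12 ≡ 25
147^15 ≡ 49
147^18 ≡ 125
147^20 ≡ 62
147^30 ≡ 48
147^36 ≡ 59
147^45 ≡ 180
147^60 ≡ 132
147^90 ≡ 1
So ord_181(147) = 90, hence |⟨147⟩| = 90.
Index = |(Z/181Z)^×| / |⟨147⟩| = 180 / 90 = 2.

2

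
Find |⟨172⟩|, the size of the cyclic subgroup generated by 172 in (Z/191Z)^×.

95

Since 172 ∈ (Z/191Z)^×, its order divides φ(191) = 191 − 1 = 190 = 2 · 5 · 19.
Divisors of 190: 1, 2, 5, 10, 19, 38, 95, 190.
Compute 172^d (mod 191) for the divisors d until we hit 1:
172^1 ≡ 172 (mod 191)
172^2 ≡ 170 (mod 191)
172^5 ≡ 25 (mod 191)
172^10 ≡ 52 (mod 191)
172^19 ≡ 109 (mod 191)
172^38 ≡ 39 (mod 191)
172^95 ≡ 1 (mod 191) ✓
Therefore the multiplicative order of 172 modulo 191 is 95.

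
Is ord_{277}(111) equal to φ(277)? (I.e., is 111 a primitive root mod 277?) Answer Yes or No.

Yes

φ(277) = 277 − 1 = 276 = 2^2 · 3 · 23.
It suffices to check that the order of 111 is not a proper divisor of 276: compute 111^(276/q) for q ∈ {2, 3, 23}.
111^138 ≡ 276 (mod 277)  [q = 2: ≢ 1 ✓]
111^92 ≡ 160 (mod 277)  [q = 3: ≢ 1 ✓]
111^12 ≡ 236 (mod 277)  [q = 23: ≢ 1 ✓]
Every test exponent gives a nontrivial residue, hence 111 generates the full group.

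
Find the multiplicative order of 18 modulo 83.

Since 18 ∈ (Z/83Z)^×, its order divides φ(83) = 83 − 1 = 82 = 2 · 41.
Divisors of 82: 1, 2, 41, 82.
Test each divisor d:
18^1 ≡ 18 (mod 83)
18^2 ≡ 75 (mod 83)
18^41 ≡ 82 (mod 83)
18^82 ≡ 1 (mod 83) ✓
So ord_83(18) = 82.

82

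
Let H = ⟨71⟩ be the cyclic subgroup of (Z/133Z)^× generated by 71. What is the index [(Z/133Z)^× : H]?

6

The order of 71 must divide φ(133) = φ(7·19) = (7−1)·(19−1) = 6·18 = 108 = 2^2 · 3^3.
Divisors of 108: 1, 2, 3, 4, 6, 9, 12, 18, 27, 36, 54, 108.
Compute 71^d (mod 133) for the divisors d until we hit 1:
71^1 ≡ 71
71^2 ≡ 120
71^3 ≡ 8
71^4 ≡ 36
71^6 ≡ 64
71^9 ≡ 113
71^12 ≡ 106
71^18 ≡ 1
Thus |⟨71⟩| = ord(71) = 18.
The index is φ(133) / ord(71) = 108 / 18 = 6.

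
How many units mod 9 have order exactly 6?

2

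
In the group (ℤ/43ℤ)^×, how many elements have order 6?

2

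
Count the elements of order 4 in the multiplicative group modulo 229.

φ(229) = 229 − 1 = 228 = 2^2 · 3 · 19.
In a cyclic group of order 228, there are φ(d) elements of order d for each divisor d of 228, and zero for non-divisors.
4 = 2^2 divides 228, and φ(4) = 2.

2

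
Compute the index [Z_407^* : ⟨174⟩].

24

ord(174) | φ(407) = φ(11·37) = (11−1)·(37−1) = 10·36 = 360 = 2^3 · 3^2 · 5.
Divisors of 360: 1, 2, 3, 4, 5, 6, 8, 9, 10, 12, 15, 18, 20, 24, 30, 36, 40, 45, 60, 72, 90, 120, 180, 360.
Compute 174^d (mod 407) for the divisors d until we hit 1:
174^1 ≡ 174
174^2 ≡ 158
174^3 ≡ 223
174^4 ≡ 137
174^5 ≡ 232
174^6 ≡ 75
174^8 ≡ 47
174^9 ≡ 38
174^10 ≡ 100
174^12 ≡ 334
174^15 ≡ 1
The order of 174 is 15, so the subgroup it generates has 15 elements.
[(Z/407Z)^× : ⟨174⟩] = 360/15 = 24.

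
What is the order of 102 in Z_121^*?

55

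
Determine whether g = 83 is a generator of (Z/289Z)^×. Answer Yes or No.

No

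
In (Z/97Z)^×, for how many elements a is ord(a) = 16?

φ(97) = 97 − 1 = 96 = 2^5 · 3.
In a cyclic group of order 96, there are φ(d) elements of order d for each divisor d of 96, and zero for non-divisors.
16 = 2^4 divides 96, and φ(16) = 8.

8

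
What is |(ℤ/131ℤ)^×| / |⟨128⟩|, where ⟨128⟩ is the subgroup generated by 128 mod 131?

1

By Lagrange's theorem, ord_131(128) divides φ(131) = 131 − 1 = 130 = 2 · 5 · 13.
Divisors of 130: 1, 2, 5, 10, 13, 26, 65, 130.
Compute 128^d (mod 131) for the divisors d until we hit 1:
128^1 ≡ 128 (mod 131)
128^2 ≡ 9 (mod 131)
128^5 ≡ 19 (mod 131)
128^10 ≡ 99 (mod 131)
128^13 ≡ 78 (mod 131)
128^26 ≡ 58 (mod 131)
128^65 ≡ 130 (mod 131)
128^130 ≡ 1 (mod 131) ✓
The order of 128 is 130, so the subgroup it generates has 130 elements.
Index = |(Z/131Z)^×| / |⟨128⟩| = 130 / 130 = 1.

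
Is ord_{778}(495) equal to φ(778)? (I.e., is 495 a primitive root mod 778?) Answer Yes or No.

No

φ(778) = φ(2)·φ(389) = 1·388 = 388 = 2^2 · 97.
An element g generates (Z/778Z)^× iff g^(388/q) ≢ 1 (mod 778) for each prime q ∈ {2, 97}.
495^194 ≡ 1 (mod 778)  [q = 2: ≡ 1 ✗]
495^4 ≡ 469 (mod 778)  [q = 97: ≢ 1 ✓]
The check at q = 2 fails, so 495 generates a proper subgroup.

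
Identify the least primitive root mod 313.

10

φ(313) = 313 − 1 = 312 = 2^3 · 3 · 13.
g is a primitive root iff g^(312/q) ≢ 1 (mod 313) for each prime q ∈ {2, 3, 13}.
g = 2: 2^156 ≡ 1 — hits 1, so not a primitive root.
g = 3: 3^156 ≡ 1 — hits 1, so not a primitive root.
g = 4: 4^156 ≡ 1 — hits 1, so not a primitive root.
g = 5: 5^156 ≡ 312; 5^104 ≡ 1 — hits 1, so not a primitive root.
g = 6: 6^156 ≡ 1 — hits 1, so not a primitive root.
g = 7: 7^156 ≡ 312; 7^104 ≡ 1 — hits 1, so not a primitive root.
g = 8: 8^156 ≡ 1 — hits 1, so not a primitive root.
g = 9: 9^156 ≡ 1 — hits 1, so not a primitive root.
g = 10: 10^156 ≡ 312; 10^104 ≡ 214; 10^24 ≡ 103 — none is 1, so 10 is a primitive root.
The smallest primitive root modulo 313 is 10.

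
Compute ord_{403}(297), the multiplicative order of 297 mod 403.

60

ord(297) | φ(403) = φ(13·31) = (13−1)·(31−1) = 12·30 = 360 = 2^3 · 3^2 · 5.
Divisors of 360: 1, 2, 3, 4, 5, 6, 8, 9, 10, 12, 15, 18, 20, 24, 30, 36, 40, 45, 60, 72, 90, 120, 180, 360.
Evaluate successive powers at the divisors of 360:
297^1 ≡ 297 (mod 403)
297^2 ≡ 355 (mod 403)
297^3 ≡ 252 (mod 403)
297^4 ≡ 289 (mod 403)
297^5 ≡ 397 (mod 403)
297^6 ≡ 233 (mod 403)
297^8 ≡ 100 (mod 403)
297^9 ≡ 281 (mod 403)
297^10 ≡ 36 (mod 403)
297^12 ≡ 287 (mod 403)
297^15 ≡ 187 (mod 403)
297^18 ≡ 376 (mod 403)
297^20 ≡ 87 (mod 403)
297^24 ≡ 157 (mod 403)
297^30 ≡ 311 (mod 403)
297^36 ≡ 326 (mod 403)
297^40 ≡ 315 (mod 403)
297^45 ≡ 125 (mod 403)
297^60 ≡ 1 (mod 403) ✓
Therefore the multiplicative order of 297 modulo 403 is 60.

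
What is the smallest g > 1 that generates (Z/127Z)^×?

φ(127) = 127 − 1 = 126 = 2 · 3^2 · 7.
g is a primitive root iff g^(126/q) ≢ 1 (mod 127) for each prime q ∈ {2, 3, 7}.
g = 2: 2^63 ≡ 1 — hits 1, so not a primitive root.
g = 3: 3^63 ≡ 126; 3^42 ≡ 107; 3^18 ≡ 4 — none is 1, so 3 is a primitive root.
So 3 is the smallest generator of (Z/127Z)^×.

3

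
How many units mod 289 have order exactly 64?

φ(289) = φ(17^2) = 17·(17−1) = 272 = 2^4 · 17.
(Z/289Z)^× is cyclic (|G| = 272); a cyclic group of order m has exactly φ(d) elements of each order d | m, and none otherwise.
64 does not divide 272, so no element of (Z/289Z)^× has order 64.

0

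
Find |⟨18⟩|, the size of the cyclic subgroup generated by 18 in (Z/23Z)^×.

11

The order of 18 must divide φ(23) = 23 − 1 = 22 = 2 · 11.
Divisors of 22: 1, 2, 11, 22.
Test each divisor d:
18^1 ≡ 18
18^2 ≡ 2
18^11 ≡ 1
Hence ord(18) = 11.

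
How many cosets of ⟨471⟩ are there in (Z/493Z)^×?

By Lagrange's theorem, ord_493(471) divides φ(493) = φ(17·29) = (17−1)·(29−1) = 16·28 = 448 = 2^6 · 7.
Divisors of 448: 1, 2, 4, 7, 8, 14, 16, 28, 32, 56, 64, 112, 224, 448.
Evaluate successive powers at the divisors of 448:
471^1 ≡ 471 (mod 493)
471^2 ≡ 484 (mod 493)
471^4 ≡ 81 (mod 493)
471^7 ≡ 262 (mod 493)
471^8 ≡ 152 (mod 493)
471^14 ≡ 117 (mod 493)
471^16 ≡ 426 (mod 493)
471^28 ≡ 378 (mod 493)
471^32 ≡ 52 (mod 493)
471^56 ≡ 407 (mod 493)
471^64 ≡ 239 (mod 493)
471^112 ≡ 1 (mod 493) ✓
The order of 471 is 112, so the subgroup it generates has 112 elements.
The index is φ(493) / ord(471) = 448 / 112 = 4.

4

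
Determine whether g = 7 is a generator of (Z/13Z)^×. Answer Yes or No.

Yes

φ(13) = 13 − 1 = 12 = 2^2 · 3.
It suffices to check that the order of 7 is not a proper divisor of 12: compute 7^(12/q) for q ∈ {2, 3}.
7^6 ≡ 12 (mod 13)  [q = 2: ≢ 1 ✓]
7^4 ≡ 9 (mod 13)  [q = 3: ≢ 1 ✓]
All checks pass, so 7 has order 12 and is a primitive root modulo 13.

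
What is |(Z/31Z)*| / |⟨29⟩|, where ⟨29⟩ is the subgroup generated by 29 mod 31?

3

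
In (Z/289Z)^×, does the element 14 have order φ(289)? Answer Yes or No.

φ(289) = φ(17^2) = 17·(17−1) = 272 = 2^4 · 17.
Test 14^(272/q) mod 289 for each prime factor q of 272:
14^136 ≡ 288 (mod 289)  [q = 2: ≢ 1 ✓]
14^16 ≡ 273 (mod 289)  [q = 17: ≢ 1 ✓]
None equal 1, so ord_289(14) = 272: 14 is a primitive root.

Yes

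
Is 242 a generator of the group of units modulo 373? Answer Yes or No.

φ(373) = 373 − 1 = 372 = 2^2 · 3 · 31.
242 is a primitive root mod 373 iff 242^(φ(373)/q) ≢ 1 for every prime q | φ(373), i.e. q ∈ {2, 3, 31}.
242^186 ≡ 372 (mod 373)  [q = 2: ≢ 1 ✓]
242^124 ≡ 88 (mod 373)  [q = 3: ≢ 1 ✓]
242^12 ≡ 356 (mod 373)  [q = 31: ≢ 1 ✓]
All checks pass, so 242 has order 372 and is a primitive root modulo 373.

Yes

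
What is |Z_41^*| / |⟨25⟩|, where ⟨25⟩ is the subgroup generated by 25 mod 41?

4

By Lagrange's theorem, ord_41(25) divides φ(41) = 41 − 1 = 40 = 2^3 · 5.
Divisors of 40: 1, 2, 4, 5, 8, 10, 20, 40.
Evaluate successive powers at the divisors of 40:
25^1 ≡ 25 (mod 41)
25^2 ≡ 10 (mod 41)
25^4 ≡ 18 (mod 41)
25^5 ≡ 40 (mod 41)
25^8 ≡ 37 (mod 41)
25^10 ≡ 1 (mod 41) ✓
So ord_41(25) = 10, hence |⟨25⟩| = 10.
Index = |(Z/41Z)^×| / |⟨25⟩| = 40 / 10 = 4.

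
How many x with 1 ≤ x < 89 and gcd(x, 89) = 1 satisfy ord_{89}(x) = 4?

2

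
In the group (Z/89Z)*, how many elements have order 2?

1

φ(89) = 89 − 1 = 88 = 2^3 · 11.
Since (Z/89Z)^× is cyclic of order 88, the number of elements of order d is φ(d) when d | 88 and 0 otherwise.
2 | 88, and φ(2) = 2 − 1 = 1.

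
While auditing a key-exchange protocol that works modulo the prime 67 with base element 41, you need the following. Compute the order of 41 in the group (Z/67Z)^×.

Since 41 ∈ (Z/67Z)^×, its order divides φ(67) = 67 − 1 = 66 = 2 · 3 · 11.
Divisors of 66: 1, 2, 3, 6, 11, 22, 33, 66.
Test each divisor d:
41^1 ≡ 41
41^2 ≡ 6
41^3 ≡ 45
41^6 ≡ 15
41^11 ≡ 30
41^22 ≡ 29
41^33 ≡ 66
41^66 ≡ 1
Hence ord(41) = 66.

66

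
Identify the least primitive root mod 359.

7

φ(359) = 359 − 1 = 358 = 2 · 179.
Test candidates g = 2, 3, … against the prime factors q ∈ {2, 179} of φ(359): g is a generator iff g^(358/q) ≢ 1 for every such q.
g = 2: 2^179 ≡ 1 — hits 1, so not a primitive root.
g = 3: 3^179 ≡ 1 — hits 1, so not a primitive root.
g = 4: 4^179 ≡ 1 — hits 1, so not a primitive root.
g = 5: 5^179 ≡ 1 — hits 1, so not a primitive root.
g = 6: 6^179 ≡ 1 — hits 1, so not a primitive root.
g = 7: 7^179 ≡ 358; 7^2 ≡ 49 — none is 1, so 7 is a primitive root.
Hence the least primitive root of 359 is 7.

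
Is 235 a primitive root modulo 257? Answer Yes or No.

φ(257) = 257 − 1 = 256 = 2^8.
It suffices to check that the order of 235 is not a proper divisor of 256: compute 235^(256/q) for q ∈ {2}.
235^128 ≡ 1 (mod 257)  [q = 2: ≡ 1 ✗]
The check at q = 2 fails, so 235 generates a proper subgroup.

No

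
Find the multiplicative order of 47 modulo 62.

5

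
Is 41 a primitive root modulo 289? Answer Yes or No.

φ(289) = φ(17^2) = 17·(17−1) = 272 = 2^4 · 17.
Test 41^(272/q) mod 289 for each prime factor q of 272:
41^136 ≡ 288 (mod 289)  [q = 2: ≢ 1 ✓]
41^16 ≡ 171 (mod 289)  [q = 17: ≢ 1 ✓]
All checks pass, so 41 has order 272 and is a primitive root modulo 289.

Yes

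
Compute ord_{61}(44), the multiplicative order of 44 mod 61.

ord(44) | φ(61) = 61 − 1 = 60 = 2^2 · 3 · 5.
Divisors of 60: 1, 2, 3, 4, 5, 6, 10, 12, 15, 20, 30, 60.
Test each divisor d:
44^1 ≡ 44 (mod 61)
44^2 ≡ 45 (mod 61)
44^3 ≡ 28 (mod 61)
44^4 ≡ 12 (mod 61)
44^5 ≡ 40 (mod 61)
44^6 ≡ 52 (mod 61)
44^10 ≡ 14 (mod 61)
44^12 ≡ 20 (mod 61)
44^15 ≡ 11 (mod 61)
44^20 ≡ 13 (mod 61)
44^30 ≡ 60 (mod 61)
44^60 ≡ 1 (mod 61) ✓
The smallest such exponent is 60, so the order of 44 is 60.

60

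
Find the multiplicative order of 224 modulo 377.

Since 224 ∈ (Z/377Z)^×, its order divides φ(377) = φ(13·29) = (13−1)·(29−1) = 12·28 = 336 = 2^4 · 3 · 7.
Divisors of 336: 1, 2, 3, 4, 6, 7, 8, 12, 14, 16, 21, 24, 28, 42, 48, 56, 84, 112, 168, 336.
Check 224^d mod 377 for each divisor in increasing order:
224^1 ≡ 224 (mod 377)
224^2 ≡ 35 (mod 377)
224^3 ≡ 300 (mod 377)
224^4 ≡ 94 (mod 377)
224^6 ≡ 274 (mod 377)
224^7 ≡ 302 (mod 377)
224^8 ≡ 165 (mod 377)
224^12 ≡ 53 (mod 377)
224^14 ≡ 347 (mod 377)
224^16 ≡ 81 (mod 377)
224^21 ≡ 365 (mod 377)
224^24 ≡ 170 (mod 377)
224^28 ≡ 146 (mod 377)
224^42 ≡ 144 (mod 377)
224^48 ≡ 248 (mod 377)
224^56 ≡ 204 (mod 377)
224^84 ≡ 1 (mod 377) ✓
So ord_377(224) = 84.

84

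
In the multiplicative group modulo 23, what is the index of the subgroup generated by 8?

2

Since 8 ∈ (Z/23Z)^×, its order divides φ(23) = 23 − 1 = 22 = 2 · 11.
Divisors of 22: 1, 2, 11, 22.
Check 8^d mod 23 for each divisor in increasing order:
8^1 ≡ 8 (mod 23)
8^2 ≡ 18 (mod 23)
8^11 ≡ 1 (mod 23) ✓
Thus |⟨8⟩| = ord(8) = 11.
[(Z/23Z)^× : ⟨8⟩] = 22/11 = 2.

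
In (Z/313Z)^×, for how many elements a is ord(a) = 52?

24

φ(313) = 313 − 1 = 312 = 2^3 · 3 · 13.
(Z/313Z)^× is cyclic (|G| = 312); a cyclic group of order m has exactly φ(d) elements of each order d | m, and none otherwise.
52 = 2^2 · 13 divides 312, and φ(52) = 24.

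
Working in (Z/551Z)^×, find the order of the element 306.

126

ord(306) | φ(551) = φ(19·29) = (19−1)·(29−1) = 18·28 = 504 = 2^3 · 3^2 · 7.
Divisors of 504: 1, 2, 3, 4, 6, 7, 8, 9, 12, 14, 18, 21, 24, 28, 36, 42, 56, 63, 72, 84, 126, 168, 252, 504.
Test each divisor d:
306^1 ≡ 306 (mod 551)
306^2 ≡ 517 (mod 551)
306^3 ≡ 65 (mod 551)
306^4 ≡ 54 (mod 551)
306^6 ≡ 368 (mod 551)
306^7 ≡ 204 (mod 551)
306^8 ≡ 161 (mod 551)
306^9 ≡ 227 (mod 551)
306^12 ≡ 429 (mod 551)
306^14 ≡ 291 (mod 551)
306^18 ≡ 286 (mod 551)
306^21 ≡ 407 (mod 551)
306^24 ≡ 7 (mod 551)
306^28 ≡ 378 (mod 551)
306^36 ≡ 248 (mod 551)
306^42 ≡ 349 (mod 551)
306^56 ≡ 175 (mod 551)
306^63 ≡ 436 (mod 551)
306^72 ≡ 343 (mod 551)
306^84 ≡ 30 (mod 551)
306^126 ≡ 1 (mod 551) ✓
The smallest such exponent is 126, so the order of 306 is 126.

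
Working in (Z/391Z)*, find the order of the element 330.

176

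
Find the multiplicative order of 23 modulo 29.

7

ord(23) | φ(29) = 29 − 1 = 28 = 2^2 · 7.
Divisors of 28: 1, 2, 4, 7, 14, 28.
Compute 23^d (mod 29) for the divisors d until we hit 1:
23^1 ≡ 23
23^2 ≡ 7
23^4 ≡ 20
23^7 ≡ 1
So ord_29(23) = 7.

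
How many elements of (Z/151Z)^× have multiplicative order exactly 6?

2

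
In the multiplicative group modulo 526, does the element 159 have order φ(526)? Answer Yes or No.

Yes

φ(526) = φ(2)·φ(263) = 1·262 = 262 = 2 · 131.
159 is a primitive root mod 526 iff 159^(φ(526)/q) ≢ 1 for every prime q | φ(526), i.e. q ∈ {2, 131}.
159^131 ≡ 525 (mod 526)  [q = 2: ≢ 1 ✓]
159^2 ≡ 33 (mod 526)  [q = 131: ≢ 1 ✓]
All checks pass, so 159 has order 262 and is a primitive root modulo 526.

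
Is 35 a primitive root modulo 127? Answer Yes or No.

No

φ(127) = 127 − 1 = 126 = 2 · 3^2 · 7.
It suffices to check that the order of 35 is not a proper divisor of 126: compute 35^(126/q) for q ∈ {2, 3, 7}.
35^63 ≡ 1 (mod 127)  [q = 2: ≡ 1 ✗]
35^42 ≡ 107 (mod 127)  [q = 3: ≢ 1 ✓]
35^18 ≡ 32 (mod 127)  [q = 7: ≢ 1 ✓]
35^63 ≡ 1 shows ord(35) | 63, strictly less than φ(127); not a primitive root.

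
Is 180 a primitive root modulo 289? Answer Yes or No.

Yes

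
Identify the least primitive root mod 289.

3

φ(289) = φ(17^2) = 17·(17−1) = 272 = 2^4 · 17.
g is a primitive root iff g^(272/q) ≢ 1 (mod 289) for each prime q ∈ {2, 17}.
g = 2: 2^136 ≡ 1 — hits 1, so not a primitive root.
g = 3: 3^136 ≡ 288; 3^16 ≡ 171 — none is 1, so 3 is a primitive root.
The smallest primitive root modulo 289 is 3.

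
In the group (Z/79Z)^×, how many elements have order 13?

12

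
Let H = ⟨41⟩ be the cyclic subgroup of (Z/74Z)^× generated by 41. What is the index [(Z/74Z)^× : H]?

2

ord(41) | φ(74) = φ(2)·φ(37) = 1·36 = 36 = 2^2 · 3^2.
Divisors of 36: 1, 2, 3, 4, 6, 9, 12, 18, 36.
Evaluate successive powers at the divisors of 36:
41^1 ≡ 41
41^2 ≡ 53
41^3 ≡ 27
41^4 ≡ 71
41^6 ≡ 63
41^9 ≡ 73
41^12 ≡ 47
41^18 ≡ 1
Thus |⟨41⟩| = ord(41) = 18.
[(Z/74Z)^× : ⟨41⟩] = 36/18 = 2.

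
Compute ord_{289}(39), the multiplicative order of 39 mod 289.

Since 39 ∈ (Z/289Z)^×, its order divides φ(289) = φ(17^2) = 17·(17−1) = 272 = 2^4 · 17.
Divisors of 272: 1, 2, 4, 8, 16, 17, 34, 68, 136, 272.
Evaluate successive powers at the divisors of 272:
39^1 ≡ 39
39^2 ≡ 76
39^4 ≡ 285
39^8 ≡ 16
39^16 ≡ 256
39^17 ≡ 158
39^34 ≡ 110
39^68 ≡ 251
39^136 ≡ 288
39^272 ≡ 1
Therefore the multiplicative order of 39 modulo 289 is 272.

272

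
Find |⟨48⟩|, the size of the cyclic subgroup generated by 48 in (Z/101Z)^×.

By Lagrange's theorem, ord_101(48) divides φ(101) = 101 − 1 = 100 = 2^2 · 5^2.
Divisors of 100: 1, 2, 4, 5, 10, 20, 25, 50, 100.
Check 48^d mod 101 for each divisor in increasing order:
48^1 ≡ 48 (mod 101)
48^2 ≡ 82 (mod 101)
48^4 ≡ 58 (mod 101)
48^5 ≡ 57 (mod 101)
48^10 ≡ 17 (mod 101)
48^20 ≡ 87 (mod 101)
48^25 ≡ 10 (mod 101)
48^50 ≡ 100 (mod 101)
48^100 ≡ 1 (mod 101) ✓
Therefore the multiplicative order of 48 modulo 101 is 100.

100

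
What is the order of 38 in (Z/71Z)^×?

35

The order of 38 must divide φ(71) = 71 − 1 = 70 = 2 · 5 · 7.
Divisors of 70: 1, 2, 5, 7, 10, 14, 35, 70.
Compute 38^d (mod 71) for the divisors d until we hit 1:
38^1 ≡ 38 (mod 71)
38^2 ≡ 24 (mod 71)
38^5 ≡ 20 (mod 71)
38^7 ≡ 54 (mod 71)
38^10 ≡ 45 (mod 71)
38^14 ≡ 5 (mod 71)
38^35 ≡ 1 (mod 71) ✓
Therefore the multiplicative order of 38 modulo 71 is 35.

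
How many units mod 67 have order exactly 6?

2

φ(67) = 67 − 1 = 66 = 2 · 3 · 11.
In a cyclic group of order 66, there are φ(d) elements of order d for each divisor d of 66, and zero for non-divisors.
6 = 2 · 3 divides 66, and φ(6) = 2.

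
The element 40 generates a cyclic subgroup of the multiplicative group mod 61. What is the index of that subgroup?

5

By Lagrange's theorem, ord_61(40) divides φ(61) = 61 − 1 = 60 = 2^2 · 3 · 5.
Divisors of 60: 1, 2, 3, 4, 5, 6, 10, 12, 15, 20, 30, 60.
Compute 40^d (mod 61) for the divisors d until we hit 1:
40^1 ≡ 40
40^2 ≡ 14
40^3 ≡ 11
40^4 ≡ 13
40^5 ≡ 32
40^6 ≡ 60
40^10 ≡ 48
40^12 ≡ 1
So ord_61(40) = 12, hence |⟨40⟩| = 12.
Index = |(Z/61Z)^×| / |⟨40⟩| = 60 / 12 = 5.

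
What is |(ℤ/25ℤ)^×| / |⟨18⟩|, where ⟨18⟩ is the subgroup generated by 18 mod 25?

By Lagrange's theorem, ord_25(18) divides φ(25) = φ(5^2) = 5·(5−1) = 20 = 2^2 · 5.
Divisors of 20: 1, 2, 4, 5, 10, 20.
Evaluate successive powers at the divisors of 20:
18^1 ≡ 18 (mod 25)
18^2 ≡ 24 (mod 25)
18^4 ≡ 1 (mod 25) ✓
So ord_25(18) = 4, hence |⟨18⟩| = 4.
Index = |(Z/25Z)^×| / |⟨18⟩| = 20 / 4 = 5.

5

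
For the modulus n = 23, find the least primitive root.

φ(23) = 23 − 1 = 22 = 2 · 11.
g is a primitive root iff g^(22/q) ≢ 1 (mod 23) for each prime q ∈ {2, 11}.
g = 2: 2^11 ≡ 1 — hits 1, so not a primitive root.
g = 3: 3^11 ≡ 1 — hits 1, so not a primitive root.
g = 4: 4^11 ≡ 1 — hits 1, so not a primitive root.
g = 5: 5^11 ≡ 22; 5^2 ≡ 2 — none is 1, so 5 is a primitive root.
So 5 is the smallest generator of (Z/23Z)^×.

5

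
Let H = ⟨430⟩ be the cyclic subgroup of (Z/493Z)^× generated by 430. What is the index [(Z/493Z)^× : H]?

Since 430 ∈ (Z/493Z)^×, its order divides φ(493) = φ(17·29) = (17−1)·(29−1) = 16·28 = 448 = 2^6 · 7.
Divisors of 448: 1, 2, 4, 7, 8, 14, 16, 28, 32, 56, 64, 112, 224, 448.
Test each divisor d:
430^1 ≡ 430
430^2 ≡ 25
430^4 ≡ 132
430^7 ≡ 146
430^8 ≡ 169
430^14 ≡ 117
430^16 ≡ 460
430^28 ≡ 378
430^32 ≡ 103
430^56 ≡ 407
430^64 ≡ 256
430^112 ≡ 1
So ord_493(430) = 112, hence |⟨430⟩| = 112.
The index is φ(493) / ord(430) = 448 / 112 = 4.

4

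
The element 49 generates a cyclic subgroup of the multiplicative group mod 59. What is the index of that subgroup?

2

By Lagrange's theorem, ord_59(49) divides φ(59) = 59 − 1 = 58 = 2 · 29.
Divisors of 58: 1, 2, 29, 58.
Evaluate successive powers at the divisors of 58:
49^1 ≡ 49 (mod 59)
49^2 ≡ 41 (mod 59)
49^29 ≡ 1 (mod 59) ✓
Thus |⟨49⟩| = ord(49) = 29.
Index = |(Z/59Z)^×| / |⟨49⟩| = 58 / 29 = 2.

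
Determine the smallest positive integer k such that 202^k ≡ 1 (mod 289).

136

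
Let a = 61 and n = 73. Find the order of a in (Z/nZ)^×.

36

By Lagrange's theorem, ord_73(61) divides φ(73) = 73 − 1 = 72 = 2^3 · 3^2.
Divisors of 72: 1, 2, 3, 4, 6, 8, 9, 12, 18, 24, 36, 72.
Compute 61^d (mod 73) for the divisors d until we hit 1:
61^1 ≡ 61
61^2 ≡ 71
61^3 ≡ 24
61^4 ≡ 4
61^6 ≡ 65
61^8 ≡ 16
61^9 ≡ 27
61^12 ≡ 64
61^18 ≡ 72
61^24 ≡ 8
61^36 ≡ 1
So ord_73(61) = 36.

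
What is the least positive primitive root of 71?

φ(71) = 71 − 1 = 70 = 2 · 5 · 7.
Test candidates g = 2, 3, … against the prime factors q ∈ {2, 5, 7} of φ(71): g is a generator iff g^(70/q) ≢ 1 for every such q.
g = 2: 2^35 ≡ 1 — hits 1, so not a primitive root.
g = 3: 3^35 ≡ 1 — hits 1, so not a primitive root.
g = 4: 4^35 ≡ 1 — hits 1, so not a primitive root.
g = 5: 5^35 ≡ 1 — hits 1, so not a primitive root.
g = 6: 6^35 ≡ 1 — hits 1, so not a primitive root.
g = 7: 7^35 ≡ 70; 7^14 ≡ 54; 7^10 ≡ 45 — none is 1, so 7 is a primitive root.
So 7 is the smallest generator of (Z/71Z)^×.

7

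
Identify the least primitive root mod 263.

5

φ(263) = 263 − 1 = 262 = 2 · 131.
Test candidates g = 2, 3, … against the prime factors q ∈ {2, 131} of φ(263): g is a generator iff g^(262/q) ≢ 1 for every such q.
g = 2: 2^131 ≡ 1 — hits 1, so not a primitive root.
g = 3: 3^131 ≡ 1 — hits 1, so not a primitive root.
g = 4: 4^131 ≡ 1 — hits 1, so not a primitive root.
g = 5: 5^131 ≡ 262; 5^2 ≡ 25 — none is 1, so 5 is a primitive root.
Hence the least primitive root of 263 is 5.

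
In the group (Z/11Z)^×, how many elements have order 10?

4

φ(11) = 11 − 1 = 10 = 2 · 5.
Since (Z/11Z)^× is cyclic of order 10, the number of elements of order d is φ(d) when d | 10 and 0 otherwise.
10 = 2 · 5 divides 10, and φ(10) = 4.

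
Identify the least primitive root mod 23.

5

φ(23) = 23 − 1 = 22 = 2 · 11.
Test candidates g = 2, 3, … against the prime factors q ∈ {2, 11} of φ(23): g is a generator iff g^(22/q) ≢ 1 for every such q.
g = 2: 2^11 ≡ 1 — hits 1, so not a primitive root.
g = 3: 3^11 ≡ 1 — hits 1, so not a primitive root.
g = 4: 4^11 ≡ 1 — hits 1, so not a primitive root.
g = 5: 5^11 ≡ 22; 5^2 ≡ 2 — none is 1, so 5 is a primitive root.
So 5 is the smallest generator of (Z/23Z)^×.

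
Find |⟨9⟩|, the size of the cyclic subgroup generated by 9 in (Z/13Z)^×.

3

ord(9) | φ(13) = 13 − 1 = 12 = 2^2 · 3.
Divisors of 12: 1, 2, 3, 4, 6, 12.
Check 9^d mod 13 for each divisor in increasing order:
9^1 ≡ 9 (mod 13)
9^2 ≡ 3 (mod 13)
9^3 ≡ 1 (mod 13) ✓
Hence ord(9) = 3.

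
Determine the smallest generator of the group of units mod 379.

φ(379) = 379 − 1 = 378 = 2 · 3^3 · 7.
Test candidates g = 2, 3, … against the prime factors q ∈ {2, 3, 7} of φ(379): g is a generator iff g^(378/q) ≢ 1 for every such q.
g = 2: 2^189 ≡ 378; 2^126 ≡ 327; 2^54 ≡ 125 — none is 1, so 2 is a primitive root.
The smallest primitive root modulo 379 is 2.

2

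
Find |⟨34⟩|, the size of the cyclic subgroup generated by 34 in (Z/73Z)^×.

The order of 34 must divide φ(73) = 73 − 1 = 72 = 2^3 · 3^2.
Divisors of 72: 1, 2, 3, 4, 6, 8, 9, 12, 18, 24, 36, 72.
Compute 34^d (mod 73) for the divisors d until we hit 1:
34^1 ≡ 34 (mod 73)
34^2 ≡ 61 (mod 73)
34^3 ≡ 30 (mod 73)
34^4 ≡ 71 (mod 73)
34^6 ≡ 24 (mod 73)
34^8 ≡ 4 (mod 73)
34^9 ≡ 63 (mod 73)
34^12 ≡ 65 (mod 73)
34^18 ≡ 27 (mod 73)
34^24 ≡ 64 (mod 73)
34^36 ≡ 72 (mod 73)
34^72 ≡ 1 (mod 73) ✓
So ord_73(34) = 72.

72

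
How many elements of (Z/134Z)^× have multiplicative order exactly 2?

1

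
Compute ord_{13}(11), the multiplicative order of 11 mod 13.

By Lagrange's theorem, ord_13(11) divides φ(13) = 13 − 1 = 12 = 2^2 · 3.
Divisors of 12: 1, 2, 3, 4, 6, 12.
Compute 11^d (mod 13) for the divisors d until we hit 1:
11^1 ≡ 11 (mod 13)
11^2 ≡ 4 (mod 13)
11^3 ≡ 5 (mod 13)
11^4 ≡ 3 (mod 13)
11^6 ≡ 12 (mod 13)
11^12 ≡ 1 (mod 13) ✓
So ord_13(11) = 12.

12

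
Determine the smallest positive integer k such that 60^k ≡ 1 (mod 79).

The order of 60 must divide φ(79) = 79 − 1 = 78 = 2 · 3 · 13.
Divisors of 78: 1, 2, 3, 6, 13, 26, 39, 78.
Check 60^d mod 79 for each divisor in increasing order:
60^1 ≡ 60 (mod 79)
60^2 ≡ 45 (mod 79)
60^3 ≡ 14 (mod 79)
60^6 ≡ 38 (mod 79)
60^13 ≡ 56 (mod 79)
60^26 ≡ 55 (mod 79)
60^39 ≡ 78 (mod 79)
60^78 ≡ 1 (mod 79) ✓
Therefore the multiplicative order of 60 modulo 79 is 78.

78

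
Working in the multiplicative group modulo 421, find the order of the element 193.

420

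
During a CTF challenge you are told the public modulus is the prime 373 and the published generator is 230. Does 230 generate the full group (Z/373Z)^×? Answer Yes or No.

φ(373) = 373 − 1 = 372 = 2^2 · 3 · 31.
It suffices to check that the order of 230 is not a proper divisor of 372: compute 230^(372/q) for q ∈ {2, 3, 31}.
230^186 ≡ 372 (mod 373)  [q = 2: ≢ 1 ✓]
230^124 ≡ 88 (mod 373)  [q = 3: ≢ 1 ✓]
230^12 ≡ 109 (mod 373)  [q = 31: ≢ 1 ✓]
Every test exponent gives a nontrivial residue, hence 230 generates the full group.

Yes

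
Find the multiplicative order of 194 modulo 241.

Since 194 ∈ (Z/241Z)^×, its order divides φ(241) = 241 − 1 = 240 = 2^4 · 3 · 5.
Divisors of 240: 1, 2, 3, 4, 5, 6, 8, 10, 12, 15, 16, 20, 24, 30, 40, 48, 60, 80, 120, 240.
Compute 194^d (mod 241) for the divisors d until we hit 1:
194^1 ≡ 194 (mod 241)
194^2 ≡ 40 (mod 241)
194^3 ≡ 48 (mod 241)
194^4 ≡ 154 (mod 241)
194^5 ≡ 233 (mod 241)
194^6 ≡ 135 (mod 241)
194^8 ≡ 98 (mod 241)
194^10 ≡ 64 (mod 241)
194^12 ≡ 150 (mod 241)
194^15 ≡ 211 (mod 241)
194^16 ≡ 205 (mod 241)
194^20 ≡ 240 (mod 241)
194^24 ≡ 87 (mod 241)
194^30 ≡ 177 (mod 241)
194^40 ≡ 1 (mod 241) ✓
Therefore the multiplicative order of 194 modulo 241 is 40.

40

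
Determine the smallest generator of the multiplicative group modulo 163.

2

φ(163) = 163 − 1 = 162 = 2 · 3^4.
g is a primitive root iff g^(162/q) ≢ 1 (mod 163) for each prime q ∈ {2, 3}.
g = 2: 2^81 ≡ 162; 2^54 ≡ 104 — none is 1, so 2 is a primitive root.
So 2 is the smallest generator of (Z/163Z)^×.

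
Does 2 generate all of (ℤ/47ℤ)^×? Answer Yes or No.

No

φ(47) = 47 − 1 = 46 = 2 · 23.
Test 2^(46/q) mod 47 for each prime factor q of 46:
2^23 ≡ 1 (mod 47)  [q = 2: ≡ 1 ✗]
2^2 ≡ 4 (mod 47)  [q = 23: ≢ 1 ✓]
The check at q = 2 fails, so 2 generates a proper subgroup.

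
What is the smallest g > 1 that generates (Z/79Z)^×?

φ(79) = 79 − 1 = 78 = 2 · 3 · 13.
Test candidates g = 2, 3, … against the prime factors q ∈ {2, 3, 13} of φ(79): g is a generator iff g^(78/q) ≢ 1 for every such q.
g = 2: 2^39 ≡ 1 — hits 1, so not a primitive root.
g = 3: 3^39 ≡ 78; 3^26 ≡ 23; 3^6 ≡ 18 — none is 1, so 3 is a primitive root.
So 3 is the smallest generator of (Z/79Z)^×.

3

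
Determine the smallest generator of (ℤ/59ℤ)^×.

2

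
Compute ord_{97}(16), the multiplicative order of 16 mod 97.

12

ord(16) | φ(97) = 97 − 1 = 96 = 2^5 · 3.
Divisors of 96: 1, 2, 3, 4, 6, 8, 12, 16, 24, 32, 48, 96.
Test each divisor d:
16^1 ≡ 16 (mod 97)
16^2 ≡ 62 (mod 97)
16^3 ≡ 22 (mod 97)
16^4 ≡ 61 (mod 97)
16^6 ≡ 96 (mod 97)
16^8 ≡ 35 (mod 97)
16^12 ≡ 1 (mod 97) ✓
Therefore the multiplicative order of 16 modulo 97 is 12.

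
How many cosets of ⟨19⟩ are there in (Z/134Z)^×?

2

By Lagrange's theorem, ord_134(19) divides φ(134) = φ(2)·φ(67) = 1·66 = 66 = 2 · 3 · 11.
Divisors of 66: 1, 2, 3, 6, 11, 22, 33, 66.
Test each divisor d:
19^1 ≡ 19
19^2 ≡ 93
19^3 ≡ 25
19^6 ≡ 89
19^11 ≡ 29
19^22 ≡ 37
19^33 ≡ 1
The order of 19 is 33, so the subgroup it generates has 33 elements.
The index is φ(134) / ord(19) = 66 / 33 = 2.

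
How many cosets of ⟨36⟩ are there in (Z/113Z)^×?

2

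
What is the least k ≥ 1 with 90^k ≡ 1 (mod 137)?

ord(90) | φ(137) = 137 − 1 = 136 = 2^3 · 17.
Divisors of 136: 1, 2, 4, 8, 17, 34, 68, 136.
Check 90^d mod 137 for each divisor in increasing order:
90^1 ≡ 90 (mod 137)
90^2 ≡ 17 (mod 137)
90^4 ≡ 15 (mod 137)
90^8 ≡ 88 (mod 137)
90^17 ≡ 41 (mod 137)
90^34 ≡ 37 (mod 137)
90^68 ≡ 136 (mod 137)
90^136 ≡ 1 (mod 137) ✓
Hence ord(90) = 136.

136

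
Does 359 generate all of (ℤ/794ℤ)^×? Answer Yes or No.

Yes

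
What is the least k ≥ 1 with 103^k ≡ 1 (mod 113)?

By Lagrange's theorem, ord_113(103) divides φ(113) = 113 − 1 = 112 = 2^4 · 7.
Divisors of 112: 1, 2, 4, 7, 8, 14, 16, 28, 56, 112.
Compute 103^d (mod 113) for the divisors d until we hit 1:
103^1 ≡ 103
103^2 ≡ 100
103^4 ≡ 56
103^7 ≡ 48
103^8 ≡ 85
103^14 ≡ 44
103^16 ≡ 106
103^28 ≡ 15
103^56 ≡ 112
103^112 ≡ 1
Hence ord(103) = 112.

112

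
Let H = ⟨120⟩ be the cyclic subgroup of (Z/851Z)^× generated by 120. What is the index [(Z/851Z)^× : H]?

4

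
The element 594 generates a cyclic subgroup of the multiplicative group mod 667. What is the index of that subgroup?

Since 594 ∈ (Z/667Z)^×, its order divides φ(667) = φ(23·29) = (23−1)·(29−1) = 22·28 = 616 = 2^3 · 7 · 11.
Divisors of 616: 1, 2, 4, 7, 8, 11, 14, 22, 28, 44, 56, 77, 88, 154, 308, 616.
Check 594^d mod 667 for each divisor in increasing order:
594^1 ≡ 594 (mod 667)
594^2 ≡ 660 (mod 667)
594^4 ≡ 49 (mod 667)
594^7 ≡ 360 (mod 667)
594^8 ≡ 400 (mod 667)
594^11 ≡ 298 (mod 667)
594^14 ≡ 202 (mod 667)
594^22 ≡ 93 (mod 667)
594^28 ≡ 117 (mod 667)
594^44 ≡ 645 (mod 667)
594^56 ≡ 349 (mod 667)
594^77 ≡ 597 (mod 667)
594^88 ≡ 484 (mod 667)
594^154 ≡ 231 (mod 667)
594^308 ≡ 1 (mod 667) ✓
Thus |⟨594⟩| = ord(594) = 308.
[(Z/667Z)^× : ⟨594⟩] = 616/308 = 2.

2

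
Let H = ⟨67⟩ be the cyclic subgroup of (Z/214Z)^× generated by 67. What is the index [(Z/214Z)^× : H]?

Since 67 ∈ (Z/214Z)^×, its order divides φ(214) = φ(2)·φ(107) = 1·106 = 106 = 2 · 53.
Divisors of 106: 1, 2, 53, 106.
Evaluate successive powers at the divisors of 106:
67^1 ≡ 67
67^2 ≡ 209
67^53 ≡ 213
67^106 ≡ 1
So ord_214(67) = 106, hence |⟨67⟩| = 106.
Index = |(Z/214Z)^×| / |⟨67⟩| = 106 / 106 = 1.

1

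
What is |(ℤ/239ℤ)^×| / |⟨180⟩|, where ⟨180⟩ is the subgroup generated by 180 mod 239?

2

ord(180) | φ(239) = 239 − 1 = 238 = 2 · 7 · 17.
Divisors of 238: 1, 2, 7, 14, 17, 34, 119, 238.
Compute 180^d (mod 239) for the divisors d until we hit 1:
180^1 ≡ 180
180^2 ≡ 135
180^7 ≡ 22
180^14 ≡ 6
180^17 ≡ 10
180^34 ≡ 100
180^119 ≡ 1
Thus |⟨180⟩| = ord(180) = 119.
[(Z/239Z)^× : ⟨180⟩] = 238/119 = 2.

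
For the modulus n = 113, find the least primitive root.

φ(113) = 113 − 1 = 112 = 2^4 · 7.
g is a primitive root iff g^(112/q) ≢ 1 (mod 113) for each prime q ∈ {2, 7}.
g = 2: 2^56 ≡ 1 — hits 1, so not a primitive root.
g = 3: 3^56 ≡ 112; 3^16 ≡ 49 — none is 1, so 3 is a primitive root.
Hence the least primitive root of 113 is 3.

3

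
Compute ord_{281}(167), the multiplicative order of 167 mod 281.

By Lagrange's theorem, ord_281(167) divides φ(281) = 281 − 1 = 280 = 2^3 · 5 · 7.
Divisors of 280: 1, 2, 4, 5, 7, 8, 10, 14, 20, 28, 35, 40, 56, 70, 140, 280.
Check 167^d mod 281 for each divisor in increasing order:
167^1 ≡ 167
167^2 ≡ 70
167^4 ≡ 123
167^5 ≡ 28
167^7 ≡ 274
167^8 ≡ 236
167^10 ≡ 222
167^14 ≡ 49
167^20 ≡ 109
167^28 ≡ 153
167^35 ≡ 53
167^40 ≡ 79
167^56 ≡ 86
167^70 ≡ 280
167^140 ≡ 1
So ord_281(167) = 140.

140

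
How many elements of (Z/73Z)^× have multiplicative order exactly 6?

2

φ(73) = 73 − 1 = 72 = 2^3 · 3^2.
Since (Z/73Z)^× is cyclic of order 72, the number of elements of order d is φ(d) when d | 72 and 0 otherwise.
6 = 2 · 3 divides 72, and φ(6) = 2.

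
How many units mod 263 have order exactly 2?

1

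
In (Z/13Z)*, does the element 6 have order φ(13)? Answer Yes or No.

φ(13) = 13 − 1 = 12 = 2^2 · 3.
An element g generates (Z/13Z)^× iff g^(12/q) ≢ 1 (mod 13) for each prime q ∈ {2, 3}.
6^6 ≡ 12 (mod 13)  [q = 2: ≢ 1 ✓]
6^4 ≡ 9 (mod 13)  [q = 3: ≢ 1 ✓]
All checks pass, so 6 has order 12 and is a primitive root modulo 13.

Yes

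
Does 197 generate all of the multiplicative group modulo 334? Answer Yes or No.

Yes

φ(334) = φ(2)·φ(167) = 1·166 = 166 = 2 · 83.
It suffices to check that the order of 197 is not a proper divisor of 166: compute 197^(166/q) for q ∈ {2, 83}.
197^83 ≡ 333 (mod 334)  [q = 2: ≢ 1 ✓]
197^2 ≡ 65 (mod 334)  [q = 83: ≢ 1 ✓]
None equal 1, so ord_334(197) = 166: 197 is a primitive root.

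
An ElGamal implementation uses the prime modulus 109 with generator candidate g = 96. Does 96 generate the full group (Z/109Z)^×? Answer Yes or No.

Yes

φ(109) = 109 − 1 = 108 = 2^2 · 3^3.
Test 96^(108/q) mod 109 for each prime factor q of 108:
96^54 ≡ 108 (mod 109)  [q = 2: ≢ 1 ✓]
96^36 ≡ 63 (mod 109)  [q = 3: ≢ 1 ✓]
None equal 1, so ord_109(96) = 108: 96 is a primitive root.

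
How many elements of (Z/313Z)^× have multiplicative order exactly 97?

φ(313) = 313 − 1 = 312 = 2^3 · 3 · 13.
In a cyclic group of order 312, there are φ(d) elements of order d for each divisor d of 312, and zero for non-divisors.
Here 312 is not a multiple of 97, so there are no elements of order 97.

0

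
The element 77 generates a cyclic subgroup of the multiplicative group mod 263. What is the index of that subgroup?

By Lagrange's theorem, ord_263(77) divides φ(263) = 263 − 1 = 262 = 2 · 131.
Divisors of 262: 1, 2, 131, 262.
Evaluate successive powers at the divisors of 262:
77^1 ≡ 77 (mod 263)
77^2 ≡ 143 (mod 263)
77^131 ≡ 262 (mod 263)
77^262 ≡ 1 (mod 263) ✓
Thus |⟨77⟩| = ord(77) = 262.
[(Z/263Z)^× : ⟨77⟩] = 262/262 = 1.

1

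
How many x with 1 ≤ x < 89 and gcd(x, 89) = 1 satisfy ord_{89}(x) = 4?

2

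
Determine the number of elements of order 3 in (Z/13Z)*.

φ(13) = 13 − 1 = 12 = 2^2 · 3.
(Z/13Z)^× is cyclic (|G| = 12); a cyclic group of order m has exactly φ(d) elements of each order d | m, and none otherwise.
3 | 12, and φ(3) = 3 − 1 = 2.

2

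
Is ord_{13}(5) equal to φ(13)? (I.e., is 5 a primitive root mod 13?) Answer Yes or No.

φ(13) = 13 − 1 = 12 = 2^2 · 3.
Test 5^(12/q) mod 13 for each prime factor q of 12:
5^6 ≡ 12 (mod 13)  [q = 2: ≢ 1 ✓]
5^4 ≡ 1 (mod 13)  [q = 3: ≡ 1 ✗]
5^4 ≡ 1 shows ord(5) | 4, strictly less than φ(13); not a primitive root.

No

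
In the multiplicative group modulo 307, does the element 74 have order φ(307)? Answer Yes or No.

Yes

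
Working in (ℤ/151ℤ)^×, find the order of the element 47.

75

The order of 47 must divide φ(151) = 151 − 1 = 150 = 2 · 3 · 5^2.
Divisors of 150: 1, 2, 3, 5, 6, 10, 15, 25, 30, 50, 75, 150.
Compute 47^d (mod 151) for the divisors d until we hit 1:
47^1 ≡ 47 (mod 151)
47^2 ≡ 95 (mod 151)
47^3 ≡ 86 (mod 151)
47^5 ≡ 16 (mod 151)
47^6 ≡ 148 (mod 151)
47^10 ≡ 105 (mod 151)
47^15 ≡ 19 (mod 151)
47^25 ≡ 32 (mod 151)
47^30 ≡ 59 (mod 151)
47^50 ≡ 118 (mod 151)
47^75 ≡ 1 (mod 151) ✓
Hence ord(47) = 75.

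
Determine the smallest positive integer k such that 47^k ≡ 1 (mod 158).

78

By Lagrange's theorem, ord_158(47) divides φ(158) = φ(2)·φ(79) = 1·78 = 78 = 2 · 3 · 13.
Divisors of 78: 1, 2, 3, 6, 13, 26, 39, 78.
Compute 47^d (mod 158) for the divisors d until we hit 1:
47^1 ≡ 47
47^2 ≡ 155
47^3 ≡ 17
47^6 ≡ 131
47^13 ≡ 135
47^26 ≡ 55
47^39 ≡ 157
47^78 ≡ 1
So ord_158(47) = 78.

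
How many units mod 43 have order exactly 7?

6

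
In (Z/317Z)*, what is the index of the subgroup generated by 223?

4

The order of 223 must divide φ(317) = 317 − 1 = 316 = 2^2 · 79.
Divisors of 316: 1, 2, 4, 79, 158, 316.
Compute 223^d (mod 317) for the divisors d until we hit 1:
223^1 ≡ 223 (mod 317)
223^2 ≡ 277 (mod 317)
223^4 ≡ 15 (mod 317)
223^79 ≡ 1 (mod 317) ✓
Thus |⟨223⟩| = ord(223) = 79.
[(Z/317Z)^× : ⟨223⟩] = 316/79 = 4.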